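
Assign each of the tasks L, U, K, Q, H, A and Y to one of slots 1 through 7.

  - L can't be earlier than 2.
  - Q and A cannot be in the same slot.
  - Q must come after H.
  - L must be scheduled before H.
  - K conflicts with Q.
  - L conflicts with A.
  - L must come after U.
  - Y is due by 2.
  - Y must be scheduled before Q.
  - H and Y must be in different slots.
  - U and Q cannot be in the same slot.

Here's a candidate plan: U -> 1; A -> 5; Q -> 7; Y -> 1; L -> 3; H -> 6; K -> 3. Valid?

L conflicts with A — holds.
L can't be earlier than 2 — holds.
U and Q cannot be in the same slot — holds.
L must be scheduled before H — holds.
K conflicts with Q — holds.
Y is due by 2 — holds.
L must come after U — holds.
H and Y must be in different slots — holds.
Y must be scheduled before Q — holds.
Q must come after H — holds.
Q and A cannot be in the same slot — holds.

Yes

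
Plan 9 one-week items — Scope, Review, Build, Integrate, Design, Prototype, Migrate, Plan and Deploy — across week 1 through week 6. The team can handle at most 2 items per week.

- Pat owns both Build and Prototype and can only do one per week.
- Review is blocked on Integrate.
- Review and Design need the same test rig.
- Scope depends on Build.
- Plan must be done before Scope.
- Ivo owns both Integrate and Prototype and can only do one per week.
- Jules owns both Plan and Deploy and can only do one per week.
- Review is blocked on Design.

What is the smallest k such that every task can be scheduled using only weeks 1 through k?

5

The precedence chain requires at least 2 distinct weeks.
With at most 2 per week and 9 tasks, at least 5 weeks are needed.
5 works (last occupied week: week 5): for example Deploy=week 5; Prototype=week 3; Build=week 1; Plan=week 1; Migrate=week 4; Scope=week 2; Design=week 3; Review=week 4; Integrate=week 2.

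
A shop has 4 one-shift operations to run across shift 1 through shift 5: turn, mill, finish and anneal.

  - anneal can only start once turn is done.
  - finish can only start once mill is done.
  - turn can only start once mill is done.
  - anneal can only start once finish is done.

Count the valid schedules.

20

Splitting on turn: it can be shift 2 (6), shift 3 (8), shift 4 (6). Listing each branch's schedules as (mill, finish, anneal) by shift number:
turn=shift 2: (1,2,3) (1,2,4) (1,2,5) (1,3,4) (1,3,5) (1,4,5) — 6.
turn=shift 3: (1,2,4) (1,2,5) (1,3,4) (1,3,5) (1,4,5) (2,3,4) (2,3,5) (2,4,5) — 8.
turn=shift 4: (1,2,5) (1,3,5) (1,4,5) (2,3,5) (2,4,5) (3,4,5) — 6.
Summing: 6 + 8 + 6 = 20.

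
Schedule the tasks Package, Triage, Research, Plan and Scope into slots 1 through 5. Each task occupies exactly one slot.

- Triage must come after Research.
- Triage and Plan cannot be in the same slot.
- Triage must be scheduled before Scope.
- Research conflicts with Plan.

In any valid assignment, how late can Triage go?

4

Precedence pushes Triage to at least 2; downstream work caps Triage at 4.
Triage at 4 is achievable: Research -> 1; Package -> 1; Scope -> 5; Plan -> 2; Triage -> 4.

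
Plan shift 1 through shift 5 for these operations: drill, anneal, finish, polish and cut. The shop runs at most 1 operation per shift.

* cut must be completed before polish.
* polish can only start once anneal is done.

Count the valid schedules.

Splitting on drill: it can be shift 1 (8), shift 2 (8), shift 3 (8), shift 4 (8), shift 5 (8). Listing each branch's schedules as (anneal, finish, polish, cut) by shift number:
drill=shift 1: (2,3,5,4) (2,4,5,3) (2,5,4,3) (3,2,5,4) (3,4,5,2) (3,5,4,2) (4,2,5,3) (4,3,5,2) — 8.
drill=shift 2: (1,3,5,4) (1,4,5,3) (1,5,4,3) (3,1,5,4) (3,4,5,1) (3,5,4,1) (4,1,5,3) (4,3,5,1) — 8.
drill=shift 3: (1,2,5,4) (1,4,5,2) (1,5,4,2) (2,1,5,4) (2,4,5,1) (2,5,4,1) (4,1,5,2) (4,2,5,1) — 8.
drill=shift 4: (1,2,5,3) (1,3,5,2) (1,5,3,2) (2,1,5,3) (2,3,5,1) (2,5,3,1) (3,1,5,2) (3,2,5,1) — 8.
drill=shift 5: (1,2,4,3) (1,3,4,2) (1,4,3,2) (2,1,4,3) (2,3,4,1) (2,4,3,1) (3,1,4,2) (3,2,4,1) — 8.
Summing: 8 + 8 + 8 + 8 + 8 = 40.

40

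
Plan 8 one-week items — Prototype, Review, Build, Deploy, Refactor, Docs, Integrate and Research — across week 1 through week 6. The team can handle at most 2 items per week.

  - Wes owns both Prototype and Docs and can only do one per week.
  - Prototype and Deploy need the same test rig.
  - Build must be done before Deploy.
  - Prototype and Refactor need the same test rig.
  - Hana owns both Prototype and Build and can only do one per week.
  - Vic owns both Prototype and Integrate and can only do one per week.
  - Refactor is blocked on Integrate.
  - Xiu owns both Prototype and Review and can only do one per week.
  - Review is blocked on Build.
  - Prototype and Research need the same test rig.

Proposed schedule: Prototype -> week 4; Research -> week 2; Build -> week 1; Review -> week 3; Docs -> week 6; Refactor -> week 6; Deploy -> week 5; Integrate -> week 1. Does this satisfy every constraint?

Hana owns both Prototype and Build and can only do one per week — holds.
Wes owns both Prototype and Docs and can only do one per week — holds.
Build must be done before Deploy — holds.
The team can handle at most 2 items per week — holds.
Prototype and Deploy need the same test rig — holds.
Vic owns both Prototype and Integrate and can only do one per week — holds.
Prototype and Refactor need the same test rig — holds.
Xiu owns both Prototype and Review and can only do one per week — holds.
Refactor is blocked on Integrate — holds.
Review is blocked on Build — holds.
Prototype and Research need the same test rig — holds.

Valid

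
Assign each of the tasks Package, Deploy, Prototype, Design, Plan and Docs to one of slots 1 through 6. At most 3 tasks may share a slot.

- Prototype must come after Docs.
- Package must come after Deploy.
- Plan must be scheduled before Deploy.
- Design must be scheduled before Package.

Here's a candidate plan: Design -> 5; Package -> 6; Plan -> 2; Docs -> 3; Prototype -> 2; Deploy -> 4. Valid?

Prototype must come after Docs — violated.
At most 3 tasks may share a slot — holds.
Design must be scheduled before Package — holds.
Plan must be scheduled before Deploy — holds.
Package must come after Deploy — holds.

No. Prototype must come after Docs is not satisfied.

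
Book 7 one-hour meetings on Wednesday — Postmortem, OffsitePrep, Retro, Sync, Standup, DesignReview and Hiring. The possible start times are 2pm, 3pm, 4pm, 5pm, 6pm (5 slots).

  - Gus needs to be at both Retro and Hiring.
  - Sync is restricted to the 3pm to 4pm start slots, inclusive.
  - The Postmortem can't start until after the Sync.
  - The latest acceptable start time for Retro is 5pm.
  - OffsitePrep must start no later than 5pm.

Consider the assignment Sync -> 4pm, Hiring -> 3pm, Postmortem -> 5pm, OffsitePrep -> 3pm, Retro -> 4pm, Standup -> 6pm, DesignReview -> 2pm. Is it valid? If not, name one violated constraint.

Yes, all constraints hold

The latest acceptable start time for Retro is 5pm — holds.
Sync is restricted to the 3pm to 4pm start slots, inclusive — holds.
The Postmortem can't start until after the Sync — holds.
OffsitePrep must start no later than 5pm — holds.
Gus needs to be at both Retro and Hiring — holds.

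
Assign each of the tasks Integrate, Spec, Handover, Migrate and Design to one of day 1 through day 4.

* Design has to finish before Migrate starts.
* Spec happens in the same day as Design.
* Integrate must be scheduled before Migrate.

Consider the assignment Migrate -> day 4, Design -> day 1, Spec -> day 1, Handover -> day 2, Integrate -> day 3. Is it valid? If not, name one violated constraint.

Spec happens in the same day as Design — holds.
Integrate must be scheduled before Migrate — holds.
Design has to finish before Migrate starts — holds.

Yes, all constraints hold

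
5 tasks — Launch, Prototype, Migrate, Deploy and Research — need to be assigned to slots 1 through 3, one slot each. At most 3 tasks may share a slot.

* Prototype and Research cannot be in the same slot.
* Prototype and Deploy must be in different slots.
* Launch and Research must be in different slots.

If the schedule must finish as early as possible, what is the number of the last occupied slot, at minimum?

slot 2

With at most 3 per slot and 5 tasks, at least 2 slots are needed.
2 works (last occupied slot: 2): for example Research in 2, Prototype in 1, Launch in 1, Migrate in 1, Deploy in 2.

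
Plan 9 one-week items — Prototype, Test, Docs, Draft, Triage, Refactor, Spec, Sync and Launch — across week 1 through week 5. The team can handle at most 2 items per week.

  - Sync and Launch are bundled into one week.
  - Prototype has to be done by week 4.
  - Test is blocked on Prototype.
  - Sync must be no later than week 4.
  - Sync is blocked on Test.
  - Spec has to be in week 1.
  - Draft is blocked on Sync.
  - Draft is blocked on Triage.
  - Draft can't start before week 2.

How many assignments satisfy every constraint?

Splitting on Prototype: it can be week 1 (30), week 2 (18). Listing each branch's schedules as (Test, Docs, Draft, Triage, Refactor, Spec, Sync, Launch) by week number:
Prototype=week 1: (2,2,5,3,3,1,4,4) (2,2,5,3,5,1,4,4) (2,2,5,4,4,1,3,3) (2,2,5,4,5,1,3,3) (2,3,5,2,3,1,4,4) (2,3,5,2,5,1,4,4) (2,3,5,3,2,1,4,4) (2,3,5,3,5,1,4,4) (2,4,4,2,5,1,3,3) (2,4,5,2,4,1,3,3) (2,4,5,2,5,1,3,3) (2,4,5,4,2,1,3,3) (2,4,5,4,5,1,3,3) (2,5,4,2,4,1,3,3) (2,5,4,2,5,1,3,3) (2,5,5,2,3,1,4,4) (2,5,5,2,4,1,3,3) (2,5,5,3,2,1,4,4) (2,5,5,3,3,1,4,4) (2,5,5,4,2,1,3,3) (2,5,5,4,4,1,3,3) (3,2,5,2,3,1,4,4) (3,2,5,2,5,1,4,4) (3,2,5,3,2,1,4,4) (3,2,5,3,5,1,4,4) (3,3,5,2,2,1,4,4) (3,3,5,2,5,1,4,4) (3,5,5,2,2,1,4,4) (3,5,5,2,3,1,4,4) (3,5,5,3,2,1,4,4) — 30.
Prototype=week 2: (3,1,5,2,3,1,4,4) (3,1,5,2,5,1,4,4) (3,1,5,3,2,1,4,4) (3,1,5,3,5,1,4,4) (3,2,5,1,3,1,4,4) (3,2,5,1,5,1,4,4) (3,2,5,3,1,1,4,4) (3,2,5,3,5,1,4,4) (3,3,5,1,2,1,4,4) (3,3,5,1,5,1,4,4) (3,3,5,2,1,1,4,4) (3,3,5,2,5,1,4,4) (3,5,5,1,2,1,4,4) (3,5,5,1,3,1,4,4) (3,5,5,2,1,1,4,4) (3,5,5,2,3,1,4,4) (3,5,5,3,1,1,4,4) (3,5,5,3,2,1,4,4) — 18.
Summing: 30 + 18 = 48.

48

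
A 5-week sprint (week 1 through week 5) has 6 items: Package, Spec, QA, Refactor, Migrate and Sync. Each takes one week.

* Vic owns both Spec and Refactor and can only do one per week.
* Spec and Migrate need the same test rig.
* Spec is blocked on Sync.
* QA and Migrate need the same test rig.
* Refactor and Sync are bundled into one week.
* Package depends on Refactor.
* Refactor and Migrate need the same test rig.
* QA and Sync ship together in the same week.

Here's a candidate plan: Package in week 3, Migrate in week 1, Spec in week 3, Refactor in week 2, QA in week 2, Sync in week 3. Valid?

No — it violates: Refactor and Sync are bundled into one week

Spec is blocked on Sync — violated.
QA and Sync ship together in the same week — violated.
Vic owns both Spec and Refactor and can only do one per week — holds.
Spec and Migrate need the same test rig — holds.
Package depends on Refactor — holds.
QA and Migrate need the same test rig — holds.
Refactor and Migrate need the same test rig — holds.
Refactor and Sync are bundled into one week — violated.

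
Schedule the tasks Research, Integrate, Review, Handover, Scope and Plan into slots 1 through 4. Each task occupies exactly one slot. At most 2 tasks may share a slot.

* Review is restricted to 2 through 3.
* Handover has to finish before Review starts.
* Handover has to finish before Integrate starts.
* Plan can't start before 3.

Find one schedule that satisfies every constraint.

Plan in 3; Research in 1; Handover in 1; Scope in 3; Review in 2; Integrate in 2

Checking: Handover(1) before Review(2); Handover(1) before Integrate(2); Plan=3 in [3,4]; Review=2 in [2,3]; max 2 per slot (cap 2).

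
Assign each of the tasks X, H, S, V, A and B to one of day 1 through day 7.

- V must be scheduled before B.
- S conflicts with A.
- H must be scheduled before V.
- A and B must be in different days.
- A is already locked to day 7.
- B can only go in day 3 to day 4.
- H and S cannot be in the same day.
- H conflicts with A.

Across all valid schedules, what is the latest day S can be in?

day 6

S at day 6 is achievable: B=day 3; H=day 1; V=day 2; S=day 6; A=day 7; X=day 1.
Nothing later works — the conflict constraints rule out every day after day 6.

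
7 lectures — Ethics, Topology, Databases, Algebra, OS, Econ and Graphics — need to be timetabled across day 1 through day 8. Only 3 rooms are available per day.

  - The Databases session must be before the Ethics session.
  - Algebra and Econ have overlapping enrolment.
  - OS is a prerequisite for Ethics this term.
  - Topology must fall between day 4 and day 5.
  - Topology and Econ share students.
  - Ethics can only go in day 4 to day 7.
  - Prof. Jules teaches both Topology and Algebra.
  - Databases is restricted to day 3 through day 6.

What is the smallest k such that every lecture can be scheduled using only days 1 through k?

4 days

The precedence chain requires at least 2 distinct days.
With at most 3 per day and 7 lectures, at least 3 days are needed.
Ethics can't be placed before day 4, so the schedule must run through at least day 4.
4 works (last occupied day: day 4): for example Algebra -> day 1, Ethics -> day 4, OS -> day 1, Topology -> day 4, Graphics -> day 1, Databases -> day 3, Econ -> day 2.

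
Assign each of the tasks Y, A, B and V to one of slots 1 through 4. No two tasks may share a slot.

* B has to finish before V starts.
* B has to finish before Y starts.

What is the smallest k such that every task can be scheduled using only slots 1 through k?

4

The precedence chain requires at least 2 distinct slots.
With at most 1 per slot and 4 tasks, at least 4 slots are needed.
4 works (last occupied slot: 4): for example B=1; Y=2; V=3; A=4.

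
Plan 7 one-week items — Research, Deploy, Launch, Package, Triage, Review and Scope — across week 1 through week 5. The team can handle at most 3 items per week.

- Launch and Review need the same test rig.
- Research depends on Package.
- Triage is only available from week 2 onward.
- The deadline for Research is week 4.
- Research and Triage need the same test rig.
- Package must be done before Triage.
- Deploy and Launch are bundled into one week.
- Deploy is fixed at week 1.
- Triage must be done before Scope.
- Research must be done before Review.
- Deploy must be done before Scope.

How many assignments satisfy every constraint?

26

Splitting on Research: it can be week 2 (9), week 3 (10), week 4 (7). Listing each branch's schedules as (Deploy, Launch, Package, Triage, Review, Scope) by week number:
Research=week 2: (1,1,1,3,3,4) (1,1,1,3,3,5) (1,1,1,3,4,4) (1,1,1,3,4,5) (1,1,1,3,5,4) (1,1,1,3,5,5) (1,1,1,4,3,5) (1,1,1,4,4,5) (1,1,1,4,5,5) — 9.
Research=week 3: (1,1,1,2,4,3) (1,1,1,2,4,4) (1,1,1,2,4,5) (1,1,1,2,5,3) (1,1,1,2,5,4) (1,1,1,2,5,5) (1,1,1,4,4,5) (1,1,1,4,5,5) (1,1,2,4,4,5) (1,1,2,4,5,5) — 10.
Research=week 4: (1,1,1,2,5,3) (1,1,1,2,5,4) (1,1,1,2,5,5) (1,1,1,3,5,4) (1,1,1,3,5,5) (1,1,2,3,5,4) (1,1,2,3,5,5) — 7.
Summing: 9 + 10 + 7 = 26.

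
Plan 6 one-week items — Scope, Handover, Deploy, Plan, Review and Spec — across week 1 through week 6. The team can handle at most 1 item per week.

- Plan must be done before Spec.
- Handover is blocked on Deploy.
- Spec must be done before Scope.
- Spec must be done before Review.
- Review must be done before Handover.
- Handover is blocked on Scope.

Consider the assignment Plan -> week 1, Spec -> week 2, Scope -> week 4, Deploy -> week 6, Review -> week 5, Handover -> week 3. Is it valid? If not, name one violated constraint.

No. Handover is blocked on Deploy is not satisfied.

The team can handle at most 1 item per week — holds.
Plan must be done before Spec — holds.
Handover is blocked on Scope — violated.
Spec must be done before Scope — holds.
Review must be done before Handover — violated.
Handover is blocked on Deploy — violated.
Spec must be done before Review — holds.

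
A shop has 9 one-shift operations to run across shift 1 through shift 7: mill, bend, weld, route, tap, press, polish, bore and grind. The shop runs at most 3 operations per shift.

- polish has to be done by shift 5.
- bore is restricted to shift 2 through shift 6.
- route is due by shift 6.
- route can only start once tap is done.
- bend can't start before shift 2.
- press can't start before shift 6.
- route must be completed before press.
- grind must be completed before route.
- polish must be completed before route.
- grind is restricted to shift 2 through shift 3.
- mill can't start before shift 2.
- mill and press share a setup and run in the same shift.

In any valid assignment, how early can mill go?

shift 6

Mill is available from shift 2; mill must be in the same shift as press, which can't be before shift 6, so mill is at least shift 6.
mill at shift 6 is achievable: tap -> shift 1; mill -> shift 6; route -> shift 3; bore -> shift 2; polish -> shift 1; weld -> shift 1; press -> shift 6; bend -> shift 2; grind -> shift 2.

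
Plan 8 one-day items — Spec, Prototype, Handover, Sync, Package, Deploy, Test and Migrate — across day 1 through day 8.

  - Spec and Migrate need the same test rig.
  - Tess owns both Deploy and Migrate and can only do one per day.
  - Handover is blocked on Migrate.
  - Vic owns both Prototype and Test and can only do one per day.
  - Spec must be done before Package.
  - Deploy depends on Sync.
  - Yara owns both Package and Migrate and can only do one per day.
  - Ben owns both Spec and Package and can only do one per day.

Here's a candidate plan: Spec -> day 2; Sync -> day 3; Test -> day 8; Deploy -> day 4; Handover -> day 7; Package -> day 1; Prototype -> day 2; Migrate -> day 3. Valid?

No. Spec must be done before Package is not satisfied.

Handover is blocked on Migrate — holds.
Tess owns both Deploy and Migrate and can only do one per day — holds.
Yara owns both Package and Migrate and can only do one per day — holds.
Vic owns both Prototype and Test and can only do one per day — holds.
Deploy depends on Sync — holds.
Spec must be done before Package — violated.
Spec and Migrate need the same test rig — holds.
Ben owns both Spec and Package and can only do one per day — holds.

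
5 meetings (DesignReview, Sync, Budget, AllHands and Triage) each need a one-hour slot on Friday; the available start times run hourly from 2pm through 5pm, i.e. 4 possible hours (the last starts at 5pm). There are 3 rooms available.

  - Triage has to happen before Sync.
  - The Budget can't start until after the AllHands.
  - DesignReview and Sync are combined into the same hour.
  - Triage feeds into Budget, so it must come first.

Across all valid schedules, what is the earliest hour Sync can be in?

Precedence pushes Sync to at least 3pm.
Sync at 3pm is achievable: AllHands -> 2pm; DesignReview -> 3pm; Budget -> 3pm; Triage -> 2pm; Sync -> 3pm.

3pm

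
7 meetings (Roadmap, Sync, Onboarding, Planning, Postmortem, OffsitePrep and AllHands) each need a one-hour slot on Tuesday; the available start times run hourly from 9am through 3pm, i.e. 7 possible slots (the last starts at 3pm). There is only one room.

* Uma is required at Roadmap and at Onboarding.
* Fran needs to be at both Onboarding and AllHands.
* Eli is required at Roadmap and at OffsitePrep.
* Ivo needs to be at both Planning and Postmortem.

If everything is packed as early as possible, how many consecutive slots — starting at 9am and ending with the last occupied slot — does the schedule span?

With at most 1 per slot and 7 meetings, at least 7 slots are needed.
7 works (last occupied slot: 3pm): for example Postmortem in 1pm, Onboarding in 11am, Sync in 10am, Planning in 12pm, OffsitePrep in 2pm, AllHands in 3pm, Roadmap in 9am.

7 slots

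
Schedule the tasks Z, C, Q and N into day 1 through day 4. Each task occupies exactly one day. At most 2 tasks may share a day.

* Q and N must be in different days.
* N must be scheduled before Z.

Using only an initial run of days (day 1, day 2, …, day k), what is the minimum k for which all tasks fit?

2 days

The precedence chain requires at least 2 distinct days.
With at most 2 per day and 4 tasks, at least 2 days are needed.
2 works (last occupied day: day 2): for example Q in day 2; N in day 1; Z in day 2; C in day 1.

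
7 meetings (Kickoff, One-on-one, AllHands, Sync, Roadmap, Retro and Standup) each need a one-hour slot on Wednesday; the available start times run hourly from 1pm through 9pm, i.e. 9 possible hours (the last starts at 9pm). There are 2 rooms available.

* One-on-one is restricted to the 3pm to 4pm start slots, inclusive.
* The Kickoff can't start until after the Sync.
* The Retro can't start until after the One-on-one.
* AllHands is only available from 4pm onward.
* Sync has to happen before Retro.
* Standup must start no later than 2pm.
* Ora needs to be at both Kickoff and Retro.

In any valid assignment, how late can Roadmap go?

9pm

Roadmap at 9pm is achievable: Retro -> 4pm; AllHands -> 4pm; Kickoff -> 2pm; Roadmap -> 9pm; One-on-one -> 3pm; Standup -> 1pm; Sync -> 1pm.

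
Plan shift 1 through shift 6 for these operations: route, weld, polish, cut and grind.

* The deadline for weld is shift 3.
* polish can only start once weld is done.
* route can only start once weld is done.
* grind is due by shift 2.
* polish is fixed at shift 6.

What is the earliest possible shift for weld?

shift 1

Weld's own window allows nothing later than shift 3.
weld at shift 1 is achievable: polish=shift 6, cut=shift 1, grind=shift 1, route=shift 2, weld=shift 1.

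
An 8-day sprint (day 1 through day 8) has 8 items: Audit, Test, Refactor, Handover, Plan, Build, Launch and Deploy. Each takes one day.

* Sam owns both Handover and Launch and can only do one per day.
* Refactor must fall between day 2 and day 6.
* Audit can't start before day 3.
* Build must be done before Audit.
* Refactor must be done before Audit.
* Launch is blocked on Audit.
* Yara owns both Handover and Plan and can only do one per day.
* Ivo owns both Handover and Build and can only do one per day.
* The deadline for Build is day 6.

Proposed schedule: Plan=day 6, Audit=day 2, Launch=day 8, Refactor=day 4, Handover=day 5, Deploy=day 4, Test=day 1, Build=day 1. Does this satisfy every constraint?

Invalid. Audit can't start before day 3.

Launch is blocked on Audit — holds.
Yara owns both Handover and Plan and can only do one per day — holds.
Refactor must fall between day 2 and day 6 — holds.
Ivo owns both Handover and Build and can only do one per day — holds.
The deadline for Build is day 6 — holds.
Build must be done before Audit — holds.
Sam owns both Handover and Launch and can only do one per day — holds.
Refactor must be done before Audit — violated.
Audit can't start before day 3 — violated.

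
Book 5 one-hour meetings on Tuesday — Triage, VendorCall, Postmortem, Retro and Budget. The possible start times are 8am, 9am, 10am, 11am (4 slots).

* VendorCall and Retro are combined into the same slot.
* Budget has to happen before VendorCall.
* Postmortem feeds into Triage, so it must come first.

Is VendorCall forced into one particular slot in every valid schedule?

VendorCall can be 9am (e.g. VendorCall=9am, Postmortem=8am, Triage=9am, Retro=9am, Budget=8am) or 10am (e.g. Retro=10am, VendorCall=10am, Triage=9am, Budget=8am, Postmortem=8am).

No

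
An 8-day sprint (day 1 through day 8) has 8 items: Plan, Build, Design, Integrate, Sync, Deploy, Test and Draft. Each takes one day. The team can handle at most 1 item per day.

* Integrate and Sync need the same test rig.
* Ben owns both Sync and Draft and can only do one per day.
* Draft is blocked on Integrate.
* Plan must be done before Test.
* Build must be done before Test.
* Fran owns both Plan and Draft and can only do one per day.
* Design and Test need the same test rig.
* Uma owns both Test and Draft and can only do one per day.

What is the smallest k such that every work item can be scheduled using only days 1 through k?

The precedence chain requires at least 2 distinct days.
With at most 1 per day and 8 work items, at least 8 days are needed.
8 works (last occupied day: day 8): for example Plan -> day 1; Sync -> day 7; Test -> day 3; Integrate -> day 4; Build -> day 2; Design -> day 6; Deploy -> day 8; Draft -> day 5.

8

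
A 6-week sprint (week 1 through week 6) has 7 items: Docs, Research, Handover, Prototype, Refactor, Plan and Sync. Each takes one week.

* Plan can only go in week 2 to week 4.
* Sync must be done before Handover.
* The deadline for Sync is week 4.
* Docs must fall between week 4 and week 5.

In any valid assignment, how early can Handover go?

week 2

Precedence pushes Handover to at least week 2.
Handover at week 2 is achievable: Prototype in week 1; Docs in week 4; Sync in week 1; Research in week 1; Handover in week 2; Refactor in week 1; Plan in week 2.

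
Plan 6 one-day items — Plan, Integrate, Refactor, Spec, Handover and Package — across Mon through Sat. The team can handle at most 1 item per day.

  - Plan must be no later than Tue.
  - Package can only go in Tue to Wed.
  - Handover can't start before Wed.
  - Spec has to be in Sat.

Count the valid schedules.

Splitting on Plan: it can be Mon (10), Tue (4). Listing each branch's schedules as (Integrate, Refactor, Spec, Handover, Package):
Plan=Mon: (Tue,Thu,Sat,Fri,Wed) (Tue,Fri,Sat,Thu,Wed) (Wed,Thu,Sat,Fri,Tue) (Wed,Fri,Sat,Thu,Tue) (Thu,Tue,Sat,Fri,Wed) (Thu,Wed,Sat,Fri,Tue) (Thu,Fri,Sat,Wed,Tue) (Fri,Tue,Sat,Thu,Wed) (Fri,Wed,Sat,Thu,Tue) (Fri,Thu,Sat,Wed,Tue) — 10.
Plan=Tue: (Mon,Thu,Sat,Fri,Wed) (Mon,Fri,Sat,Thu,Wed) (Thu,Mon,Sat,Fri,Wed) (Fri,Mon,Sat,Thu,Wed) — 4.
Summing: 10 + 4 = 14.

14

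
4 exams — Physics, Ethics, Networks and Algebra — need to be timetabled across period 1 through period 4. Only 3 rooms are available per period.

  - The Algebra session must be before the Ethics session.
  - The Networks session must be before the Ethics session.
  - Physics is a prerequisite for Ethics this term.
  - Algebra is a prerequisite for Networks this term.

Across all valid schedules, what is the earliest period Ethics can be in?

Precedence pushes Ethics to at least period 3.
Ethics at period 3 is achievable: Networks=period 2, Algebra=period 1, Physics=period 1, Ethics=period 3.

period 3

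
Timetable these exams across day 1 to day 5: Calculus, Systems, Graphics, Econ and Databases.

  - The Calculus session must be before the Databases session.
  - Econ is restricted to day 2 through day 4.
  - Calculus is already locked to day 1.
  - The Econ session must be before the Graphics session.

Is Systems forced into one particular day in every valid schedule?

Systems can be day 1 (e.g. Databases=day 2, Calculus=day 1, Systems=day 1, Graphics=day 3, Econ=day 2) or day 2 (e.g. Databases -> day 2; Graphics -> day 3; Calculus -> day 1; Econ -> day 2; Systems -> day 2).

No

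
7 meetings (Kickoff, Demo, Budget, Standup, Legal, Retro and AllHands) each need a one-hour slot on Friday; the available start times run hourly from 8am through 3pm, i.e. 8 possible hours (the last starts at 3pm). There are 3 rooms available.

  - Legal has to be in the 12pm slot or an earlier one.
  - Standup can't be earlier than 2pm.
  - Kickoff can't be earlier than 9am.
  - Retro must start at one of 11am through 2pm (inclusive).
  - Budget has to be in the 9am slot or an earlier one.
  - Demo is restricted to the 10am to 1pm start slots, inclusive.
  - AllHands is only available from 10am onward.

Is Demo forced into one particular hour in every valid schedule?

No

Demo can be 10am (e.g. Demo=10am, AllHands=10am, Standup=2pm, Retro=11am, Legal=8am, Kickoff=9am, Budget=8am) or 11am (e.g. Budget in 8am; AllHands in 10am; Legal in 8am; Retro in 11am; Demo in 11am; Standup in 2pm; Kickoff in 9am).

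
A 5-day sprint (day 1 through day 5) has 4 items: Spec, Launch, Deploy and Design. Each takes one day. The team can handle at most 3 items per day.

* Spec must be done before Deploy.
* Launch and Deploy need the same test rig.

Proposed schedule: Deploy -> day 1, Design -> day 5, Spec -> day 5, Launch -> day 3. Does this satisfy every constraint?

No — it violates: Spec must be done before Deploy

The team can handle at most 3 items per day — holds.
Launch and Deploy need the same test rig — holds.
Spec must be done before Deploy — violated.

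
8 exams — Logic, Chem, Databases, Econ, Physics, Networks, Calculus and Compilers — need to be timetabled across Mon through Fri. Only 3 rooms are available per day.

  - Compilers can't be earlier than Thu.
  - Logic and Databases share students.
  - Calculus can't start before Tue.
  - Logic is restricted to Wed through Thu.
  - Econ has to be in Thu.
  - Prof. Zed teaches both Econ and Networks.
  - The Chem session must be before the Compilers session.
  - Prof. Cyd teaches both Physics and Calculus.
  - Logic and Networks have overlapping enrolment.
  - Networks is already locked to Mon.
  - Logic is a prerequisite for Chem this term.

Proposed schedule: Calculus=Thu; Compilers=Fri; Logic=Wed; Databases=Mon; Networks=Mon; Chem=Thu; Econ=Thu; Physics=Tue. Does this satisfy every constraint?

Yes

The Chem session must be before the Compilers session — holds.
Only 3 rooms are available per day — holds.
Logic is restricted to Wed through Thu — holds.
Prof. Zed teaches both Econ and Networks — holds.
Logic and Databases share students — holds.
Logic is a prerequisite for Chem this term — holds.
Prof. Cyd teaches both Physics and Calculus — holds.
Compilers can't be earlier than Thu — holds.
Networks is already locked to Mon — holds.
Logic and Networks have overlapping enrolment — holds.
Econ has to be in Thu — holds.
Calculus can't start before Tue — holds.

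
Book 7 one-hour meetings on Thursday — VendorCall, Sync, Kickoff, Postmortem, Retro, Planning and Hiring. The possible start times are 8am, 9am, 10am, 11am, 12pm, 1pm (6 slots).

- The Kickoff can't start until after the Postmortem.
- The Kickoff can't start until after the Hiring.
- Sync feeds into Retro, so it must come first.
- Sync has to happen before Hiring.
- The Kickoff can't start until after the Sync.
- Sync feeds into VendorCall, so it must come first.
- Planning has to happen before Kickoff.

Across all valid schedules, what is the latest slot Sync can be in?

11am

Downstream work caps Sync at 11am.
Sync at 11am is achievable: VendorCall -> 12pm, Kickoff -> 1pm, Postmortem -> 8am, Sync -> 11am, Hiring -> 12pm, Planning -> 8am, Retro -> 12pm.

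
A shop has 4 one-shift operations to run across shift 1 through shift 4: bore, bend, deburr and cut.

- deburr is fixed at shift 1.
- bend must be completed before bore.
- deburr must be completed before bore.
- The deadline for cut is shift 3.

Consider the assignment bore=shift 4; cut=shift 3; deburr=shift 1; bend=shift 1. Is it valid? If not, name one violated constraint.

deburr must be completed before bore — holds.
deburr is fixed at shift 1 — holds.
The deadline for cut is shift 3 — holds.
bend must be completed before bore — holds.

Yes, all constraints hold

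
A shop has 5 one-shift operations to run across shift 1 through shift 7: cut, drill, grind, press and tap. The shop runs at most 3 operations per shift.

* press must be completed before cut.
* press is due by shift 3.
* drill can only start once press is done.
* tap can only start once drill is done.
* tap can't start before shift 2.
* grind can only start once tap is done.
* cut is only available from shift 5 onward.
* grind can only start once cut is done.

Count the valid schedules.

Splitting on cut: it can be shift 5 (29), shift 6 (19). Listing each branch's schedules as (drill, grind, press, tap) by shift number:
cut=shift 5: (2,6,1,3) (2,6,1,4) (2,6,1,5) (2,7,1,3) (2,7,1,4) (2,7,1,5) (2,7,1,6) (3,6,1,4) (3,6,1,5) (3,6,2,4) (3,6,2,5) (3,7,1,4) (3,7,1,5) (3,7,1,6) (3,7,2,4) (3,7,2,5) (3,7,2,6) (4,6,1,5) (4,6,2,5) (4,6,3,5) (4,7,1,5) (4,7,1,6) (4,7,2,5) (4,7,2,6) (4,7,3,5) (4,7,3,6) (5,7,1,6) (5,7,2,6) (5,7,3,6) — 29.
cut=shift 6: (2,7,1,3) (2,7,1,4) (2,7,1,5) (2,7,1,6) (3,7,1,4) (3,7,1,5) (3,7,1,6) (3,7,2,4) (3,7,2,5) (3,7,2,6) (4,7,1,5) (4,7,1,6) (4,7,2,5) (4,7,2,6) (4,7,3,5) (4,7,3,6) (5,7,1,6) (5,7,2,6) (5,7,3,6) — 19.
Summing: 29 + 19 = 48.

48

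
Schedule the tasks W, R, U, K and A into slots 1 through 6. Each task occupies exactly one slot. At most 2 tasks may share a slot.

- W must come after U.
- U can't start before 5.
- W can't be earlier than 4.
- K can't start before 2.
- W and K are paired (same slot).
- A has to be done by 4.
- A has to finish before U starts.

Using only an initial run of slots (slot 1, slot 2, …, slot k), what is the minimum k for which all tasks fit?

The precedence chain requires at least 3 distinct slots.
With at most 2 per slot and 5 tasks, at least 3 slots are needed.
Propagating the time windows through the other constraints, W can't land before 6, so the schedule must run through at least slot 6.
6 works (last occupied slot: 6): for example A=1, W=6, U=5, K=6, R=1.

6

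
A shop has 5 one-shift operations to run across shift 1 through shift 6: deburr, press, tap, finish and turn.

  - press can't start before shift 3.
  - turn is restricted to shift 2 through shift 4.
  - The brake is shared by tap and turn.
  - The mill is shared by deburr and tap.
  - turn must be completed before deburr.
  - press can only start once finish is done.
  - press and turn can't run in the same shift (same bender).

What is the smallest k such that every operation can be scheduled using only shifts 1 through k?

3 shifts

The precedence chain requires at least 2 distinct shifts.
press can't be placed before shift 3, so the schedule must run through at least shift 3.
3 works (last occupied shift: shift 3): for example tap -> shift 1; deburr -> shift 3; press -> shift 3; finish -> shift 1; turn -> shift 2.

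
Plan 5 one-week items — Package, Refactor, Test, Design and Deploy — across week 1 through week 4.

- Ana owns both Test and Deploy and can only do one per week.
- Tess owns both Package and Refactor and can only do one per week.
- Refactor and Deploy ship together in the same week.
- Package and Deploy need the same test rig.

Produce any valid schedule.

Refactor -> week 2; Package -> week 1; Test -> week 1; Deploy -> week 2; Design -> week 1

Checking: Package(week 1) != Refactor(week 2); Package(week 1) != Deploy(week 2); Test(week 1) != Deploy(week 2); Refactor = Deploy = week 2.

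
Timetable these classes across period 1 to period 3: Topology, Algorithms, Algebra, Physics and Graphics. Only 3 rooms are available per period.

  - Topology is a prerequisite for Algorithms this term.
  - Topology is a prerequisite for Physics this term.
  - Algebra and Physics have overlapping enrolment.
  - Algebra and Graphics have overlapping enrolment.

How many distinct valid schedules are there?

20

Splitting on Topology: it can be period 1 (16), period 2 (4). Listing each branch's schedules as (Algorithms, Algebra, Physics, Graphics) by period number:
Topology=period 1: (2,1,2,2) (2,1,2,3) (2,1,3,2) (2,1,3,3) (2,2,3,1) (2,2,3,3) (2,3,2,1) (2,3,2,2) (3,1,2,2) (3,1,2,3) (3,1,3,2) (3,1,3,3) (3,2,3,1) (3,2,3,3) (3,3,2,1) (3,3,2,2) — 16.
Topology=period 2: (3,1,3,2) (3,1,3,3) (3,2,3,1) (3,2,3,3) — 4.
Summing: 16 + 4 = 20.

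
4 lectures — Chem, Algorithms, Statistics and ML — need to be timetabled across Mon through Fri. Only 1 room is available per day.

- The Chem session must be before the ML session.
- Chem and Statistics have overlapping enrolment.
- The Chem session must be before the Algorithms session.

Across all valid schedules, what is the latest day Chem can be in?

Downstream work caps Chem at Thu.
Chem at Wed is achievable: Chem -> Wed, Algorithms -> Thu, ML -> Fri, Statistics -> Mon.
Nothing later works — the conflict and capacity constraints rule out every day after Wed.

Wed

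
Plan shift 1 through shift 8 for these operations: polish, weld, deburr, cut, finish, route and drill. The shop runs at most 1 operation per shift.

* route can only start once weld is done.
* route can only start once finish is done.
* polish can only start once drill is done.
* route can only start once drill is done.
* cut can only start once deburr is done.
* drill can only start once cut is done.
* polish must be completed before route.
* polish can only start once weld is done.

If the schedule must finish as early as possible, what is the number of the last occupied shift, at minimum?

shift 7

The precedence chain requires at least 5 distinct shifts.
With at most 1 per shift and 7 operations, at least 7 shifts are needed.
7 works (last occupied shift: shift 7): for example weld in shift 4; route in shift 7; cut in shift 2; drill in shift 3; polish in shift 5; deburr in shift 1; finish in shift 6.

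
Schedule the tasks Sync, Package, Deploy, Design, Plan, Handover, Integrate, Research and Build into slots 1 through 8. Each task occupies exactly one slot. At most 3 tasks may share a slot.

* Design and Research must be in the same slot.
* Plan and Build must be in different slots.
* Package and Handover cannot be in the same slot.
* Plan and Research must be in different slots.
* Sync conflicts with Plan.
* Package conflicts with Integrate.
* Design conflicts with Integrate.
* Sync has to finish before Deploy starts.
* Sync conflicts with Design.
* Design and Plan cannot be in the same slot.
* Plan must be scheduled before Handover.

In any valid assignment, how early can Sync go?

Downstream work caps Sync at 7.
Sync at 1 is achievable: Deploy in 2; Build in 1; Research in 3; Package in 1; Integrate in 2; Design in 3; Plan in 2; Sync in 1; Handover in 3.

1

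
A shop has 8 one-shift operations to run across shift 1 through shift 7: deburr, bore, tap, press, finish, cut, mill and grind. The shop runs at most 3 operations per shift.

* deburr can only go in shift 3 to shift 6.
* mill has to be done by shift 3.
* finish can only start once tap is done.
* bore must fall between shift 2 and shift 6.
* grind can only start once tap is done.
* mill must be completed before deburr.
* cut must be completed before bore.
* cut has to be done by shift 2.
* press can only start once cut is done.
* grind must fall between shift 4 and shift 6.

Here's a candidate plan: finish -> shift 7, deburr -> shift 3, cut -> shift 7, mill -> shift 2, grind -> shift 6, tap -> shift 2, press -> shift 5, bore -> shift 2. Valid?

mill must be completed before deburr — holds.
deburr can only go in shift 3 to shift 6 — holds.
finish can only start once tap is done — holds.
bore must fall between shift 2 and shift 6 — holds.
cut has to be done by shift 2 — violated.
mill has to be done by shift 3 — holds.
The shop runs at most 3 operations per shift — holds.
grind can only start once tap is done — holds.
cut must be completed before bore — violated.
press can only start once cut is done — violated.
grind must fall between shift 4 and shift 6 — holds.

No — it violates: cut has to be done by shift 2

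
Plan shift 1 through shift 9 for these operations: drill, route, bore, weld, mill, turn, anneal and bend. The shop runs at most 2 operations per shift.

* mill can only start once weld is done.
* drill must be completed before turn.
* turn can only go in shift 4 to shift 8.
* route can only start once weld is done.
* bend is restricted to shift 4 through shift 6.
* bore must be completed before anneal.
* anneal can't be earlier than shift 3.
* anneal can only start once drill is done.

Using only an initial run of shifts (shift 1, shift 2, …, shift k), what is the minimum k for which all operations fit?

4

The precedence chain requires at least 2 distinct shifts.
With at most 2 per shift and 8 operations, at least 4 shifts are needed.
turn can't be placed before shift 4, so the schedule must run through at least shift 4.
4 works (last occupied shift: shift 4): for example weld in shift 1, anneal in shift 3, turn in shift 4, bore in shift 2, mill in shift 3, drill in shift 1, route in shift 2, bend in shift 4.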